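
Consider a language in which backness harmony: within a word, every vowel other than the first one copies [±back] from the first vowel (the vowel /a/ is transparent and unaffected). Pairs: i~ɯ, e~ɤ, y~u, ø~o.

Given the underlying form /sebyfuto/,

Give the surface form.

[sebyfytø]

/u/ harmonizes with /e/ ([-back]) → [y]
/o/ harmonizes with /e/ ([-back]) → [ø]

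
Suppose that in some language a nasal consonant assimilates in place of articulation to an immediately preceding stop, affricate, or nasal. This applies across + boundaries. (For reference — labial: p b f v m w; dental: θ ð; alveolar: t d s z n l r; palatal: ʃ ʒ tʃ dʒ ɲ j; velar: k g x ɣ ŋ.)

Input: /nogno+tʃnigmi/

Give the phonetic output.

[nogŋo+tʃɲigŋi]

/n/ after /g/ (velar) → [ŋ]
/n/ after /tʃ/ (palatal) → [ɲ]
/m/ after /g/ (velar) → [ŋ]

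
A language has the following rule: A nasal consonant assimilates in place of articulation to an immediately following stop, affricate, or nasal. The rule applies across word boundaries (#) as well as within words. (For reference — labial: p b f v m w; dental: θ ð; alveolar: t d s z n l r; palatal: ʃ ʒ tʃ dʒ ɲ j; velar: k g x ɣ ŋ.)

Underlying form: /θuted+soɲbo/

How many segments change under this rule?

1

/ɲ/ before /b/ (labial) → [m]
1 segment changes.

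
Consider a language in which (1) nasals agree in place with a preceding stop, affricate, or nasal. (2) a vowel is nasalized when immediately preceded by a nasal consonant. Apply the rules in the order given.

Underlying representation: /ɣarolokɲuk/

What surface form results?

[ɣarolokŋũk]

Rule 1: /ɲ/ after /k/ (velar) → [ŋ]
After rule 1: ɣarolokŋuk
Rule 2: /u/ after nasal /ŋ/ → [ũ]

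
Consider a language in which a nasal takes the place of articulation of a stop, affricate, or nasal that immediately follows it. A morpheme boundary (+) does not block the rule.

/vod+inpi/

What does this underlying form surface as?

/n/ before /p/ (labial) → [m]

[vod+impi]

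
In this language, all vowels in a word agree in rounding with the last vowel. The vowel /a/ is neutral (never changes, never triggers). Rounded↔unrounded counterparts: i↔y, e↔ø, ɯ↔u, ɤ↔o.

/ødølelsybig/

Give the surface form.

/ø/ harmonizes with /i/ ([-round]) → [e]
/ø/ harmonizes with /i/ ([-round]) → [e]
/y/ harmonizes with /i/ ([-round]) → [i]

[edelelsibig]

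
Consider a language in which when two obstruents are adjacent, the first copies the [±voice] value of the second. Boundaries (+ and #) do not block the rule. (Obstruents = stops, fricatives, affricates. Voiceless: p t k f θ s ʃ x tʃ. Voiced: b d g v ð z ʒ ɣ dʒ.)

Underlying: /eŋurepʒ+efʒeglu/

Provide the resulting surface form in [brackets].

[eŋurebʒ+evʒeglu]

/p/ before /ʒ/ (voiced) → [b]
/f/ before /ʒ/ (voiced) → [v]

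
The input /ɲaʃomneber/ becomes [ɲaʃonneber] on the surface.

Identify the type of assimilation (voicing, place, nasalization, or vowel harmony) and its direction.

/m/→[n].
Each target copies a feature from the following segment, so the direction is regressive.

place assimilation, regressive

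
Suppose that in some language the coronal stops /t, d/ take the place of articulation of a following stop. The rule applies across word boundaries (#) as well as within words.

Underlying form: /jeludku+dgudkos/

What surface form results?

/d/ before /k/ (velar) → [g]
/d/ before /g/ (velar) → [g]
/d/ before /k/ (velar) → [g]

[jelugku+ggugkos]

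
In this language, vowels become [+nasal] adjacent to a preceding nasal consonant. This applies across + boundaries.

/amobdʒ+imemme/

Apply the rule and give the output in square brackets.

[amõbdʒ+imẽmmẽ]

/o/ after nasal /m/ → [õ]
/e/ after nasal /m/ → [ẽ]
/e/ after nasal /m/ → [ẽ]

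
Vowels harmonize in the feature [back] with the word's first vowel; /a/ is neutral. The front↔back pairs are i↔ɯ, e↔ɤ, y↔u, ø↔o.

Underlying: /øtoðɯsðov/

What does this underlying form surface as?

/o/ harmonizes with /ø/ ([-back]) → [ø]
/ɯ/ harmonizes with /ø/ ([-back]) → [i]
/o/ harmonizes with /ø/ ([-back]) → [ø]

[øtøðisðøv]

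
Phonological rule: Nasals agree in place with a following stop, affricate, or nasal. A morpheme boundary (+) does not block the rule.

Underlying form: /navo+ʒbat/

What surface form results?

[navo+ʒbat]

no segment meets the rule's conditions; no change.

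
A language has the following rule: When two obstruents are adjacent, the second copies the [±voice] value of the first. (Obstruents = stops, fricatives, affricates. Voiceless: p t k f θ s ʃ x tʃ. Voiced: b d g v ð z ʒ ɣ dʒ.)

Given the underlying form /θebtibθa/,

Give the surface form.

[θebdibða]

/t/ after /b/ (voiced) → [d]
/θ/ after /b/ (voiced) → [ð]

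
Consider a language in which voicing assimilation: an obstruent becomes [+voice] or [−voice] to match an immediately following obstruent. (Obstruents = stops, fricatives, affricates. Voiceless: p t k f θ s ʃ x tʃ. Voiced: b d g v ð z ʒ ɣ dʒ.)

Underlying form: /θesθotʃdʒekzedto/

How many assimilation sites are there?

/tʃ/ before /dʒ/ (voiced) → [dʒ]
/k/ before /z/ (voiced) → [g]
/d/ before /t/ (voiceless) → [t]
3 segments change.

3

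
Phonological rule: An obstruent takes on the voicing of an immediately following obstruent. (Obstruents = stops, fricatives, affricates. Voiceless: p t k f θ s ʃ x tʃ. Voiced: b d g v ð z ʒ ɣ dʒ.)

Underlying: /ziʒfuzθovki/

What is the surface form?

/ʒ/ before /f/ (voiceless) → [ʃ]
/z/ before /θ/ (voiceless) → [s]
/v/ before /k/ (voiceless) → [f]

[ziʃfusθofki]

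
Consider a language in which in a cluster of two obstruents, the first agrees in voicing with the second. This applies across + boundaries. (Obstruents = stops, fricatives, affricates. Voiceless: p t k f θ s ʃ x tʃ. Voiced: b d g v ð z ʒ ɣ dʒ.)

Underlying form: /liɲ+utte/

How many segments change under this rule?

No segment meets the rule's conditions.

0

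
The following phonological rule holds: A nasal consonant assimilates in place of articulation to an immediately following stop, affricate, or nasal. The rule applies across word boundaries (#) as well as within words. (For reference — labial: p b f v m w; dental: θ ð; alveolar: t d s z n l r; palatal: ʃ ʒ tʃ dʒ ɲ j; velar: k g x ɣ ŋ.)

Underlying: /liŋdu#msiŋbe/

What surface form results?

/ŋ/ before /d/ (alveolar) → [n]
/ŋ/ before /b/ (labial) → [m]

[lindu#msimbe]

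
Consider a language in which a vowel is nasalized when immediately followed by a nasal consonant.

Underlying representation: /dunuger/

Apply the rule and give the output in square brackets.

/u/ before nasal /n/ → [ũ]

[dũnuger]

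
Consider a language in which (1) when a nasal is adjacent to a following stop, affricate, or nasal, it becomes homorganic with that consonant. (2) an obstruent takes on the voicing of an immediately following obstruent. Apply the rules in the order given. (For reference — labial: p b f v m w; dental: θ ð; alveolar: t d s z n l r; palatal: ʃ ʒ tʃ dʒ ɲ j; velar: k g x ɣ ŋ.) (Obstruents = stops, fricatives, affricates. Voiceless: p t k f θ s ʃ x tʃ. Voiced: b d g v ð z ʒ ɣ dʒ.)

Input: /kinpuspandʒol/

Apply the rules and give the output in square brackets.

Rule 1: /n/ before /p/ (labial) → [m]
Rule 1: /n/ before /dʒ/ (palatal) → [ɲ]
After rule 1: kimpuspaɲdʒol
Rule 2: no segment meets the rule's conditions; no change.

[kimpuspaɲdʒol]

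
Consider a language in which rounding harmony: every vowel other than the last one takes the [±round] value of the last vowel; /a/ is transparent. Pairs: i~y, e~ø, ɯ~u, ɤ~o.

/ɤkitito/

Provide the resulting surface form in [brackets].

[okytyto]

/ɤ/ harmonizes with /o/ ([+round]) → [o]
/i/ harmonizes with /o/ ([+round]) → [y]
/i/ harmonizes with /o/ ([+round]) → [y]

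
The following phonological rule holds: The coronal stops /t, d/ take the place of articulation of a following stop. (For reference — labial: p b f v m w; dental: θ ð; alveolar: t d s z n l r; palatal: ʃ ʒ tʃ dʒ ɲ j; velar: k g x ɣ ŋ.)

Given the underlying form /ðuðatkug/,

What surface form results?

[ðuðakkug]

/t/ before /k/ (velar) → [k]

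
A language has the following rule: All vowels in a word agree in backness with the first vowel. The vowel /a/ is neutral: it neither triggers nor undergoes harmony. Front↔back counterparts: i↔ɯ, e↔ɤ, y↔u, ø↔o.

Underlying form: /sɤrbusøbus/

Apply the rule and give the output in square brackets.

/ø/ harmonizes with /ɤ/ ([+back]) → [o]

[sɤrbusobus]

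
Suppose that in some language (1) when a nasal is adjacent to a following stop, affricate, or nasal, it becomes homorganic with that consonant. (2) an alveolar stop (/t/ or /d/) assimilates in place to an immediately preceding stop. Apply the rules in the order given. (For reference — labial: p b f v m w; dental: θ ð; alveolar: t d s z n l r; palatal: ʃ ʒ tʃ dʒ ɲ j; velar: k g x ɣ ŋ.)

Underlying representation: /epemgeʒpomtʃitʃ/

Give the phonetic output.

[epeŋgeʒpoɲtʃitʃ]

Rule 1: /m/ before /g/ (velar) → [ŋ]
Rule 1: /m/ before /tʃ/ (palatal) → [ɲ]
After rule 1: epeŋgeʒpoɲtʃitʃ
Rule 2: no segment meets the rule's conditions; no change.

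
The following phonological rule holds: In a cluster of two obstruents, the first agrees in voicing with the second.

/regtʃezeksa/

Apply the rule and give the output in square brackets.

/g/ before /tʃ/ (voiceless) → [k]

[rektʃezeksa]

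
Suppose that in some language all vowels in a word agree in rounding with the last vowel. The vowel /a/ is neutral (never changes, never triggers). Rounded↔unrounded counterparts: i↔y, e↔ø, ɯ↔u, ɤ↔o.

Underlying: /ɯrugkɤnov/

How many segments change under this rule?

2

/ɯ/ harmonizes with /o/ ([+round]) → [u]
/ɤ/ harmonizes with /o/ ([+round]) → [o]
2 segments change.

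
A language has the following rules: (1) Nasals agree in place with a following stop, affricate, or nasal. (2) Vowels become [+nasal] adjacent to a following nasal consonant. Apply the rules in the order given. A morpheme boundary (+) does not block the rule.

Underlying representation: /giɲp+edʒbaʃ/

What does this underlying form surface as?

Rule 1: /ɲ/ before /p/ (labial) → [m]
After rule 1: gimp+edʒbaʃ
Rule 2: /i/ before nasal /m/ → [ĩ]

[gĩmp+edʒbaʃ]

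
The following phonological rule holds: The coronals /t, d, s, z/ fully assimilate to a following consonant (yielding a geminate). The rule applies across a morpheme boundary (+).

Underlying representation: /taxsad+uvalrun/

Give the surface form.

[taxsad+uvalrun]

no segment meets the rule's conditions; no change.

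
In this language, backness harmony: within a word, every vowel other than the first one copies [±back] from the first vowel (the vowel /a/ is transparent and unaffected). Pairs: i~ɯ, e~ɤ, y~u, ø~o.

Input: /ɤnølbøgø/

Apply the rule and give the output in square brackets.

[ɤnolbogo]

/ø/ harmonizes with /ɤ/ ([+back]) → [o]
/ø/ harmonizes with /ɤ/ ([+back]) → [o]
/ø/ harmonizes with /ɤ/ ([+back]) → [o]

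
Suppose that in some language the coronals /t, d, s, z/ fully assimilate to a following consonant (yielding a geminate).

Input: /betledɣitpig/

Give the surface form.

/t/ before /l/ → [l] (total assimilation)
/d/ before /ɣ/ → [ɣ] (total assimilation)
/t/ before /p/ → [p] (total assimilation)

[belleɣɣippig]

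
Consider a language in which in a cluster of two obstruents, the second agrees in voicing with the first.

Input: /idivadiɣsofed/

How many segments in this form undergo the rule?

1

/s/ after /ɣ/ (voiced) → [z]
1 segment changes.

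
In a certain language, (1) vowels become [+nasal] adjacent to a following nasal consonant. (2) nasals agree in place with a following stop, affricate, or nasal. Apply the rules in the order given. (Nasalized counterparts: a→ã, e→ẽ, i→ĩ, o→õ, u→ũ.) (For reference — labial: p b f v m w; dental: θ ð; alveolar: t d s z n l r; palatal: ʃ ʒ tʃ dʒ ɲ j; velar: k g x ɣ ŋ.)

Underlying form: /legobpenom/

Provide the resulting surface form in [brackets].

[legobpẽnõm]

Rule 1: /e/ before nasal /n/ → [ẽ]
Rule 1: /o/ before nasal /m/ → [õ]
After rule 1: legobpẽnõm
Rule 2: no segment meets the rule's conditions; no change.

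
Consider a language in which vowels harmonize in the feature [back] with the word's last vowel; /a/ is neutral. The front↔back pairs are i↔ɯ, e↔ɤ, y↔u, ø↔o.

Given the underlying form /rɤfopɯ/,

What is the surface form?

[rɤfopɯ]

no segment meets the rule's conditions; no change.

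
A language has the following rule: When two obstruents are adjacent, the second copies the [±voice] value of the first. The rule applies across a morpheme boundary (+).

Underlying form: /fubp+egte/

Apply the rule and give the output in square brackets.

[fubb+egde]

/p/ after /b/ (voiced) → [b]
/t/ after /g/ (voiced) → [d]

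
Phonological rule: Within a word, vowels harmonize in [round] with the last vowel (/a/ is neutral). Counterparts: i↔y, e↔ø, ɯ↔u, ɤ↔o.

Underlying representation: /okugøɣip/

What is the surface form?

[ɤkɯgeɣip]

/o/ harmonizes with /i/ ([-round]) → [ɤ]
/u/ harmonizes with /i/ ([-round]) → [ɯ]
/ø/ harmonizes with /i/ ([-round]) → [e]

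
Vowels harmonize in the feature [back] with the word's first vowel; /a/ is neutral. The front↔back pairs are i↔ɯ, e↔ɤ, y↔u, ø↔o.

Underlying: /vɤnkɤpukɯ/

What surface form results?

no segment meets the rule's conditions; no change.

[vɤnkɤpukɯ]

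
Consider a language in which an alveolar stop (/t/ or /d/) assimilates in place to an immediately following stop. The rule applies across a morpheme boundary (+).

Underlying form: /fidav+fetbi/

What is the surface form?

[fidav+fepbi]

/t/ before /b/ (labial) → [p]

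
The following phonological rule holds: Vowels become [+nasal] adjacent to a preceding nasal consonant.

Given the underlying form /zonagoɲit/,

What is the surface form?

[zonãgoɲĩt]

/a/ after nasal /n/ → [ã]
/i/ after nasal /ɲ/ → [ĩ]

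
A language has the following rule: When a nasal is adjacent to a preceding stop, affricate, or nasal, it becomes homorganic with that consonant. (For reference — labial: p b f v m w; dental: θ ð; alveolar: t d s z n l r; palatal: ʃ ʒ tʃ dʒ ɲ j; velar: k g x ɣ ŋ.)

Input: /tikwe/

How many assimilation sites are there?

0

No segment meets the rule's conditions.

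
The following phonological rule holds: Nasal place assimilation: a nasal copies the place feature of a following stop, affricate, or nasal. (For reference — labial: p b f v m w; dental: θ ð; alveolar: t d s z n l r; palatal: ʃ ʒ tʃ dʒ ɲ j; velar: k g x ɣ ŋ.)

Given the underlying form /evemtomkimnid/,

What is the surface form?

/m/ before /t/ (alveolar) → [n]
/m/ before /k/ (velar) → [ŋ]
/m/ before /n/ (alveolar) → [n]

[eventoŋkinnid]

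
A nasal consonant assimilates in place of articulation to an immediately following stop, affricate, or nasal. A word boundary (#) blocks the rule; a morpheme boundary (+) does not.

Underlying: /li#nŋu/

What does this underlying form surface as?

/n/ before /ŋ/ (velar) → [ŋ]

[li#ŋŋu]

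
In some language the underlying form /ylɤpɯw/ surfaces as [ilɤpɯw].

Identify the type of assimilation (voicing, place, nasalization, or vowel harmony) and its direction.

/y/→[i].
Vowels agree with the last vowel, so the harmony is regressive.

vowel harmony, regressive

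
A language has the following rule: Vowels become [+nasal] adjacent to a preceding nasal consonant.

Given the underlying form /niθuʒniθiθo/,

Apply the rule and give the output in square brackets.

[nĩθuʒnĩθiθo]

/i/ after nasal /n/ → [ĩ]
/i/ after nasal /n/ → [ĩ]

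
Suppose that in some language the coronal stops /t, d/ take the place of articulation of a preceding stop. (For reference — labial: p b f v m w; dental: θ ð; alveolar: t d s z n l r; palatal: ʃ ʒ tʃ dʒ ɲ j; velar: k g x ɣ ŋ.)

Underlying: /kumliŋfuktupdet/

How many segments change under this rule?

/t/ after /k/ (velar) → [k]
/d/ after /p/ (labial) → [b]
2 segments change.

2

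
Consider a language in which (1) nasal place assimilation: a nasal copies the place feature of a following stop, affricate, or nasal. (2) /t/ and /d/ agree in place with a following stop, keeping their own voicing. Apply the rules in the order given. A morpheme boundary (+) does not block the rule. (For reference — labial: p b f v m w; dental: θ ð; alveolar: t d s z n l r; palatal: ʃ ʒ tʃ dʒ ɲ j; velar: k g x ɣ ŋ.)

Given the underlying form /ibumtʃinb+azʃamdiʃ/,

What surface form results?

Rule 1: /m/ before /tʃ/ (palatal) → [ɲ]
Rule 1: /n/ before /b/ (labial) → [m]
Rule 1: /m/ before /d/ (alveolar) → [n]
After rule 1: ibuɲtʃimb+azʃandiʃ
Rule 2: no segment meets the rule's conditions; no change.

[ibuɲtʃimb+azʃandiʃ]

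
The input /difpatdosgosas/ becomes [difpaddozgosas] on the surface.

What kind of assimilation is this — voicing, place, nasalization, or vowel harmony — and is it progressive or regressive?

voicing assimilation, regressive

/t/→[d] /s/→[z].
Each target copies a feature from the following segment, so the direction is regressive.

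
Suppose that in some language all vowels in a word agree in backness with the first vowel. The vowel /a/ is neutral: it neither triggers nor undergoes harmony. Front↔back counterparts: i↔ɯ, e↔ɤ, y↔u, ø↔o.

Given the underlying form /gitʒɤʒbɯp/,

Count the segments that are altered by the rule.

/ɤ/ harmonizes with /i/ ([-back]) → [e]
/ɯ/ harmonizes with /i/ ([-back]) → [i]
2 segments change.

2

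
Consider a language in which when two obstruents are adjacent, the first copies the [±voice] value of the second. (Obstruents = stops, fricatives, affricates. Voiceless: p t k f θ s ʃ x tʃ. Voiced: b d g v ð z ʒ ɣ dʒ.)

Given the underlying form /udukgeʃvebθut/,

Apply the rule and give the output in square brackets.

/k/ before /g/ (voiced) → [g]
/ʃ/ before /v/ (voiced) → [ʒ]
/b/ before /θ/ (voiceless) → [p]

[uduggeʒvepθut]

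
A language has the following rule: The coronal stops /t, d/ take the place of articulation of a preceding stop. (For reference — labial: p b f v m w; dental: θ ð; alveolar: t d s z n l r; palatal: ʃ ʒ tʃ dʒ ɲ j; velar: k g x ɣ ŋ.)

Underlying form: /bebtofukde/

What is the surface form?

[bebpofukge]

/t/ after /b/ (labial) → [p]
/d/ after /k/ (velar) → [g]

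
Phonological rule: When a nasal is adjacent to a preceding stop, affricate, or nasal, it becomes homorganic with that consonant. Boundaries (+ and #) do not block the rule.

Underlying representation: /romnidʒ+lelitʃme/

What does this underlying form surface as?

[rommidʒ+lelitʃɲe]

/n/ after /m/ (labial) → [m]
/m/ after /tʃ/ (palatal) → [ɲ]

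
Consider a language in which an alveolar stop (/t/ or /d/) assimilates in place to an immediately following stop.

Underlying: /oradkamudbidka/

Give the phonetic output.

[oragkamubbigka]

/d/ before /k/ (velar) → [g]
/d/ before /b/ (labial) → [b]
/d/ before /k/ (velar) → [g]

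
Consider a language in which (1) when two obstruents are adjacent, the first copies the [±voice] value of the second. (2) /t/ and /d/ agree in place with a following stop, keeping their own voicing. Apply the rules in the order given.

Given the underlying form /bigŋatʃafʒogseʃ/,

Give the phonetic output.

Rule 1: /f/ before /ʒ/ (voiced) → [v]
Rule 1: /g/ before /s/ (voiceless) → [k]
After rule 1: bigŋatʃavʒokseʃ
Rule 2: no segment meets the rule's conditions; no change.

[bigŋatʃavʒokseʃ]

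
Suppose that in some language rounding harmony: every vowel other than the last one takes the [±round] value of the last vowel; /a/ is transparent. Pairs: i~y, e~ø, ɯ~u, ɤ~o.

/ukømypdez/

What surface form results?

[ɯkemipdez]

/u/ harmonizes with /e/ ([-round]) → [ɯ]
/ø/ harmonizes with /e/ ([-round]) → [e]
/y/ harmonizes with /e/ ([-round]) → [i]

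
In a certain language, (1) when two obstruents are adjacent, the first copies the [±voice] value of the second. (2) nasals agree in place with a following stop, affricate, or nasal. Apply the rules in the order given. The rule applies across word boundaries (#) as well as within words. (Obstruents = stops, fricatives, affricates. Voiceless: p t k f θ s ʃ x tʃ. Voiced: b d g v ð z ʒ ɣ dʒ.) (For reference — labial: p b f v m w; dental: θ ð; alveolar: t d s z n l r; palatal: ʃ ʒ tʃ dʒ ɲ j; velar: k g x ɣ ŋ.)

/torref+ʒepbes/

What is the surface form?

Rule 1: /f/ before /ʒ/ (voiced) → [v]
Rule 1: /p/ before /b/ (voiced) → [b]
After rule 1: torrev+ʒebbes
Rule 2: no segment meets the rule's conditions; no change.

[torrev+ʒebbes]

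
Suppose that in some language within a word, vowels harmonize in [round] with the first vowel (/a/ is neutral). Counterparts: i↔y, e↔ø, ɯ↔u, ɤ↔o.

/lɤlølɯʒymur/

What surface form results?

[lɤlelɯʒimɯr]

/ø/ harmonizes with /ɤ/ ([-round]) → [e]
/y/ harmonizes with /ɤ/ ([-round]) → [i]
/u/ harmonizes with /ɤ/ ([-round]) → [ɯ]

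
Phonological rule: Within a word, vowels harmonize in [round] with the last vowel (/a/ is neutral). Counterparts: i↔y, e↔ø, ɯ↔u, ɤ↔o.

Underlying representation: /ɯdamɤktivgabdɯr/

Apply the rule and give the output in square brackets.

no segment meets the rule's conditions; no change.

[ɯdamɤktivgabdɯr]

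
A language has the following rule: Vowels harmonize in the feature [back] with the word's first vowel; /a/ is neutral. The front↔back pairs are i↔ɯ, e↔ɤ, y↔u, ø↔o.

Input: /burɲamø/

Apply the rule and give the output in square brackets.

/ø/ harmonizes with /u/ ([+back]) → [o]

[burɲamo]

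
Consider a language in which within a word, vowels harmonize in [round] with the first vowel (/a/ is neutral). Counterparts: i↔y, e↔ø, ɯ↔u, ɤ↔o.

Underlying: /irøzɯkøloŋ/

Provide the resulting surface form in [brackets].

/ø/ harmonizes with /i/ ([-round]) → [e]
/ø/ harmonizes with /i/ ([-round]) → [e]
/o/ harmonizes with /i/ ([-round]) → [ɤ]

[irezɯkelɤŋ]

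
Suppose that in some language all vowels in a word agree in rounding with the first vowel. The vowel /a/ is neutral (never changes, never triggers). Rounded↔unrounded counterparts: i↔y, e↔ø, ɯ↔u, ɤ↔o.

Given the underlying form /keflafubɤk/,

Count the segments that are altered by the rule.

1

/u/ harmonizes with /e/ ([-round]) → [ɯ]
1 segment changes.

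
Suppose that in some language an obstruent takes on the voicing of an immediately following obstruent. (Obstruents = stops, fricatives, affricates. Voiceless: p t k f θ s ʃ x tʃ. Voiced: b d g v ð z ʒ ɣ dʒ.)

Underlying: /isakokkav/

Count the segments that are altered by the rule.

No segment meets the rule's conditions.

0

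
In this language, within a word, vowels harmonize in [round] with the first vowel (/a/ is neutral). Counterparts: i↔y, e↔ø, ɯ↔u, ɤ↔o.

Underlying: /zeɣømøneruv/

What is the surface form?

[zeɣemenerɯv]

/ø/ harmonizes with /e/ ([-round]) → [e]
/ø/ harmonizes with /e/ ([-round]) → [e]
/u/ harmonizes with /e/ ([-round]) → [ɯ]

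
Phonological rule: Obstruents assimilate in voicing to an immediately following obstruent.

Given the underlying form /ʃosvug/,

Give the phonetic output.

[ʃozvug]

/s/ before /v/ (voiced) → [z]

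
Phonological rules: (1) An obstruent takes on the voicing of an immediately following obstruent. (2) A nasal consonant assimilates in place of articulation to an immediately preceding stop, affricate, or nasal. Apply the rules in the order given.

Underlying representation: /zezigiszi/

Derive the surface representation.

Rule 1: /s/ before /z/ (voiced) → [z]
After rule 1: zezigizzi
Rule 2: no segment meets the rule's conditions; no change.

[zezigizzi]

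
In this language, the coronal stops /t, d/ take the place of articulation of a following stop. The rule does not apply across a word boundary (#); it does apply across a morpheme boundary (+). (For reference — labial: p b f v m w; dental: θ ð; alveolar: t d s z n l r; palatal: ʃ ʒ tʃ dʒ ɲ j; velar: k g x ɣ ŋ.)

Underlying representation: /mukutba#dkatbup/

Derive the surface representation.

/t/ before /b/ (labial) → [p]
/d/ before /k/ (velar) → [g]
/t/ before /b/ (labial) → [p]

[mukupba#gkapbup]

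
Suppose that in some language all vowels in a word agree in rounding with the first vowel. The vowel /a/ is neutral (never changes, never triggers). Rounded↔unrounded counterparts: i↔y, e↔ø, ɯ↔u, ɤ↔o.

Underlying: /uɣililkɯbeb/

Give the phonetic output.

/i/ harmonizes with /u/ ([+round]) → [y]
/i/ harmonizes with /u/ ([+round]) → [y]
/ɯ/ harmonizes with /u/ ([+round]) → [u]
/e/ harmonizes with /u/ ([+round]) → [ø]

[uɣylylkubøb]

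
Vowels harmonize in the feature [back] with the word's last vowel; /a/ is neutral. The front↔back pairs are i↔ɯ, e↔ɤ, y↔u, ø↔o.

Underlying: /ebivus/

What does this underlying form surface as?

/e/ harmonizes with /u/ ([+back]) → [ɤ]
/i/ harmonizes with /u/ ([+back]) → [ɯ]

[ɤbɯvus]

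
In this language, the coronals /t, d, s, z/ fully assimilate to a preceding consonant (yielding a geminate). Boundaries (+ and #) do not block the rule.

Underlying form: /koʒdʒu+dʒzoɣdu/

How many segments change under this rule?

2

/z/ after /dʒ/ → [dʒ] (total assimilation)
/d/ after /ɣ/ → [ɣ] (total assimilation)
2 segments change.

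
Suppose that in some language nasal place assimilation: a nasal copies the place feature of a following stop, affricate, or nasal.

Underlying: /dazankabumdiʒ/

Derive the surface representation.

[dazaŋkabundiʒ]

/n/ before /k/ (velar) → [ŋ]
/m/ before /d/ (alveolar) → [n]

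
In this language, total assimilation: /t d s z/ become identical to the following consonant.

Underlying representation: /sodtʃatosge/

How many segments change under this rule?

2

/d/ before /tʃ/ → [tʃ] (total assimilation)
/s/ before /g/ → [g] (total assimilation)
2 segments change.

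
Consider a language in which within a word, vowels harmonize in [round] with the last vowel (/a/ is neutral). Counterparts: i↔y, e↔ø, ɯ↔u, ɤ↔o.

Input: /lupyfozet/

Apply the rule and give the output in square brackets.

/u/ harmonizes with /e/ ([-round]) → [ɯ]
/y/ harmonizes with /e/ ([-round]) → [i]
/o/ harmonizes with /e/ ([-round]) → [ɤ]

[lɯpifɤzet]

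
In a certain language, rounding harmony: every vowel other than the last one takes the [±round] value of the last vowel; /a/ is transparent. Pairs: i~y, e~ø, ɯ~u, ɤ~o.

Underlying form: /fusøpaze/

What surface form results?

[fɯsepaze]

/u/ harmonizes with /e/ ([-round]) → [ɯ]
/ø/ harmonizes with /e/ ([-round]) → [e]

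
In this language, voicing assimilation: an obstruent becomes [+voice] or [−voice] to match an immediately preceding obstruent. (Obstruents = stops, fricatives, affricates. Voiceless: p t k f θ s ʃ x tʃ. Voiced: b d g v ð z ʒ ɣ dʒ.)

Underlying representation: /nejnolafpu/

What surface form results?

no segment meets the rule's conditions; no change.

[nejnolafpu]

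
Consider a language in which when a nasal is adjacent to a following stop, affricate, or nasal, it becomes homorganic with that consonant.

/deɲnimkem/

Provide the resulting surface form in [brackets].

[denniŋkem]

/ɲ/ before /n/ (alveolar) → [n]
/m/ before /k/ (velar) → [ŋ]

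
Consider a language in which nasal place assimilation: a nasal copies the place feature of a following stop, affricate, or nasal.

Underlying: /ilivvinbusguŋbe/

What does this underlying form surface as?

[ilivvimbusgumbe]

/n/ before /b/ (labial) → [m]
/ŋ/ before /b/ (labial) → [m]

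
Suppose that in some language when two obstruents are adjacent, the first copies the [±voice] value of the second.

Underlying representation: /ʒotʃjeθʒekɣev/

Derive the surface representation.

/θ/ before /ʒ/ (voiced) → [ð]
/k/ before /ɣ/ (voiced) → [g]

[ʒotʃjeðʒegɣev]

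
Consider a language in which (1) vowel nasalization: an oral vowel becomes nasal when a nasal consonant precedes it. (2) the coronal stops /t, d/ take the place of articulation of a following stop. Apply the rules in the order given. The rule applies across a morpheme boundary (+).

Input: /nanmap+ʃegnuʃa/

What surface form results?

Rule 1: /a/ after nasal /n/ → [ã]
Rule 1: /a/ after nasal /m/ → [ã]
Rule 1: /u/ after nasal /n/ → [ũ]
After rule 1: nãnmãp+ʃegnũʃa
Rule 2: no segment meets the rule's conditions; no change.

[nãnmãp+ʃegnũʃa]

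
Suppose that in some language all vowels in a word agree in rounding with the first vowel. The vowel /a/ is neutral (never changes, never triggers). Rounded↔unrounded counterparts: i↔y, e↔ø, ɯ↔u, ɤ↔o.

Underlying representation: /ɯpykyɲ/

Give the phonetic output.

/y/ harmonizes with /ɯ/ ([-round]) → [i]
/y/ harmonizes with /ɯ/ ([-round]) → [i]

[ɯpikiɲ]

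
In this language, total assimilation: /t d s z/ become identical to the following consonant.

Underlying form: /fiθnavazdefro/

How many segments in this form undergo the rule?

/z/ before /d/ → [d] (total assimilation)
1 segment changes.

1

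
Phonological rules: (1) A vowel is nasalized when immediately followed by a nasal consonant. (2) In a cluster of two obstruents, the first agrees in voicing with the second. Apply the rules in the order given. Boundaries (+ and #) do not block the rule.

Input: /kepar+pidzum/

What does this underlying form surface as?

Rule 1: /u/ before nasal /m/ → [ũ]
After rule 1: kepar+pidzũm
Rule 2: no segment meets the rule's conditions; no change.

[kepar+pidzũm]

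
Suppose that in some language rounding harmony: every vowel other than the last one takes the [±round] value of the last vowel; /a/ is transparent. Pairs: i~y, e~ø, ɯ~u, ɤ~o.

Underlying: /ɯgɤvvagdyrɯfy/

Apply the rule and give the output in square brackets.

[ugovvagdyrufy]

/ɯ/ harmonizes with /y/ ([+round]) → [u]
/ɤ/ harmonizes with /y/ ([+round]) → [o]
/ɯ/ harmonizes with /y/ ([+round]) → [u]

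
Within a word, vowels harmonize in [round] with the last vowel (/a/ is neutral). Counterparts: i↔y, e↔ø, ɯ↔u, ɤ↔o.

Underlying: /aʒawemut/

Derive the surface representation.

/e/ harmonizes with /u/ ([+round]) → [ø]

[aʒawømut]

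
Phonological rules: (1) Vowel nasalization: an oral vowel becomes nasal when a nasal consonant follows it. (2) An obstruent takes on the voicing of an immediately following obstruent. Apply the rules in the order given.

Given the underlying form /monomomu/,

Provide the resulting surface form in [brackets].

[mõnõmõmu]

Rule 1: /o/ before nasal /n/ → [õ]
Rule 1: /o/ before nasal /m/ → [õ]
Rule 1: /o/ before nasal /m/ → [õ]
After rule 1: mõnõmõmu
Rule 2: no segment meets the rule's conditions; no change.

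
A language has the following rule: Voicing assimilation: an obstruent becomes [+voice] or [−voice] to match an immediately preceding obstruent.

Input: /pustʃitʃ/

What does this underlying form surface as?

no segment meets the rule's conditions; no change.

[pustʃitʃ]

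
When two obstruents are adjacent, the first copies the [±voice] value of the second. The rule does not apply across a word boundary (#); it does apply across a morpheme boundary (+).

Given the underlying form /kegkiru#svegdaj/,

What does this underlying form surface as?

/g/ before /k/ (voiceless) → [k]
/s/ before /v/ (voiced) → [z]

[kekkiru#zvegdaj]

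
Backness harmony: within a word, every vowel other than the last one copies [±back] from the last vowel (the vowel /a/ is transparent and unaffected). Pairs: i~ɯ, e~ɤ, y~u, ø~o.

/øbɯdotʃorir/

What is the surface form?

[øbidøtʃørir]

/ɯ/ harmonizes with /i/ ([-back]) → [i]
/o/ harmonizes with /i/ ([-back]) → [ø]
/o/ harmonizes with /i/ ([-back]) → [ø]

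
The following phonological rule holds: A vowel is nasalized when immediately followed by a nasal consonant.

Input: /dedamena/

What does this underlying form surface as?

/a/ before nasal /m/ → [ã]
/e/ before nasal /n/ → [ẽ]

[dedãmẽna]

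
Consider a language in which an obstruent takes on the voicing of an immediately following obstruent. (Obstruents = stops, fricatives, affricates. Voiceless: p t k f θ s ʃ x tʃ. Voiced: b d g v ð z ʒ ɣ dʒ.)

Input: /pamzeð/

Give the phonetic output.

[pamzeð]

no segment meets the rule's conditions; no change.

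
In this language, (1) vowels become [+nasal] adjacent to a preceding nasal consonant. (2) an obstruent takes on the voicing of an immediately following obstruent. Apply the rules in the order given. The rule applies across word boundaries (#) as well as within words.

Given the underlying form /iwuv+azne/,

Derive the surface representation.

Rule 1: /e/ after nasal /n/ → [ẽ]
After rule 1: iwuv+aznẽ
Rule 2: no segment meets the rule's conditions; no change.

[iwuv+aznẽ]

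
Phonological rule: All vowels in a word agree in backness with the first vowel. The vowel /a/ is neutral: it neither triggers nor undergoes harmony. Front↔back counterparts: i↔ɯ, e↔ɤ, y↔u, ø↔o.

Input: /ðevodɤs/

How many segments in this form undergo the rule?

2

/o/ harmonizes with /e/ ([-back]) → [ø]
/ɤ/ harmonizes with /e/ ([-back]) → [e]
2 segments change.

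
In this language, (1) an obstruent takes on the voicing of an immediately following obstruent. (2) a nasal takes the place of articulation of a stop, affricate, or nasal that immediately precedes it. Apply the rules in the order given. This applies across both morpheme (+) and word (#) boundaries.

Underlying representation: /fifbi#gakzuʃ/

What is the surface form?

[fivbi#gagzuʃ]

Rule 1: /f/ before /b/ (voiced) → [v]
Rule 1: /k/ before /z/ (voiced) → [g]
After rule 1: fivbi#gagzuʃ
Rule 2: no segment meets the rule's conditions; no change.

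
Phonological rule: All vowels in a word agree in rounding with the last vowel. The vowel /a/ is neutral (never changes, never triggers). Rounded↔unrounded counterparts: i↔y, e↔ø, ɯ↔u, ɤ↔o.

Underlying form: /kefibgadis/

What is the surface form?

no segment meets the rule's conditions; no change.

[kefibgadis]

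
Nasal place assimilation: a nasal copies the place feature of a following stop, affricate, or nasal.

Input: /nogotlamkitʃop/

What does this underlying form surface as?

[nogotlaŋkitʃop]

/m/ before /k/ (velar) → [ŋ]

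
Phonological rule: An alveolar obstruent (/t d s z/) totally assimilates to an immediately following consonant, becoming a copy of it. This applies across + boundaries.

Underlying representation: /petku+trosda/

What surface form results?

[pekku+rrodda]

/t/ before /k/ → [k] (total assimilation)
/t/ before /r/ → [r] (total assimilation)
/s/ before /d/ → [d] (total assimilation)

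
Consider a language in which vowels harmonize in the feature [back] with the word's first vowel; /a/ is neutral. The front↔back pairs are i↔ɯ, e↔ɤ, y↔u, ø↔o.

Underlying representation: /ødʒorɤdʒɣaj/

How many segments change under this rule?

/o/ harmonizes with /ø/ ([-back]) → [ø]
/ɤ/ harmonizes with /ø/ ([-back]) → [e]
2 segments change.

2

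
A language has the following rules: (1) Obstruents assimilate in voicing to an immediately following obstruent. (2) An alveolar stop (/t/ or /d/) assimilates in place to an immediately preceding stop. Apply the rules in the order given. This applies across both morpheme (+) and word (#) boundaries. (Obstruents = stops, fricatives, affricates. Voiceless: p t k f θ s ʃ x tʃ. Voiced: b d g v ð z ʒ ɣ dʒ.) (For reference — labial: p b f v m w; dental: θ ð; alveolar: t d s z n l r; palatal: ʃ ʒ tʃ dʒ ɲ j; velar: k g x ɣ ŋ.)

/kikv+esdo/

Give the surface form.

Rule 1: /k/ before /v/ (voiced) → [g]
Rule 1: /s/ before /d/ (voiced) → [z]
After rule 1: kigv+ezdo
Rule 2: no segment meets the rule's conditions; no change.

[kigv+ezdo]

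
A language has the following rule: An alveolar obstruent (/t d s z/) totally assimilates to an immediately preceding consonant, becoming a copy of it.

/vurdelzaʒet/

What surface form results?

[vurrellaʒet]

/d/ after /r/ → [r] (total assimilation)
/z/ after /l/ → [l] (total assimilation)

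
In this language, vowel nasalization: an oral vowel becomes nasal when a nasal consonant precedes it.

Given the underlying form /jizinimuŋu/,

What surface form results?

[jizinĩmũŋũ]

/i/ after nasal /n/ → [ĩ]
/u/ after nasal /m/ → [ũ]
/u/ after nasal /ŋ/ → [ũ]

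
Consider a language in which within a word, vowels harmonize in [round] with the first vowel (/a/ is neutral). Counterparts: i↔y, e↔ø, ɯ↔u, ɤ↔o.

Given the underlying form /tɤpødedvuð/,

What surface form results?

[tɤpededvɯð]

/ø/ harmonizes with /ɤ/ ([-round]) → [e]
/u/ harmonizes with /ɤ/ ([-round]) → [ɯ]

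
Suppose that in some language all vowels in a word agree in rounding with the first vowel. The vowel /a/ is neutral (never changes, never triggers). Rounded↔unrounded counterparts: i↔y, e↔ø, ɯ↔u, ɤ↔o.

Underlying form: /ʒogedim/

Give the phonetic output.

/e/ harmonizes with /o/ ([+round]) → [ø]
/i/ harmonizes with /o/ ([+round]) → [y]

[ʒogødym]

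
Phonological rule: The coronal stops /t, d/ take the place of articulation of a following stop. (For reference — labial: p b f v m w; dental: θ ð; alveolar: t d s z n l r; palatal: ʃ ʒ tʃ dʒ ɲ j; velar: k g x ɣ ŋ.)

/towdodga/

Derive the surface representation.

/d/ before /g/ (velar) → [g]

[towdogga]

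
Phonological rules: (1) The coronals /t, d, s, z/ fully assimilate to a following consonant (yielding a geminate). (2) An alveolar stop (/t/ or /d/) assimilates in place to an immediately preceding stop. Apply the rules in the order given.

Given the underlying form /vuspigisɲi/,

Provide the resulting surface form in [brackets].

[vuppigiɲɲi]

Rule 1: /s/ before /p/ → [p] (total assimilation)
Rule 1: /s/ before /ɲ/ → [ɲ] (total assimilation)
After rule 1: vuppigiɲɲi
Rule 2: no segment meets the rule's conditions; no change.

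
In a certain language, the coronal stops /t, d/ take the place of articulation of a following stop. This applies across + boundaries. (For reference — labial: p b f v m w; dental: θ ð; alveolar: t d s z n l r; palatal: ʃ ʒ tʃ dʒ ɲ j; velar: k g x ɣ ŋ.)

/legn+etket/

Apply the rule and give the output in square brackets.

/t/ before /k/ (velar) → [k]

[legn+ekket]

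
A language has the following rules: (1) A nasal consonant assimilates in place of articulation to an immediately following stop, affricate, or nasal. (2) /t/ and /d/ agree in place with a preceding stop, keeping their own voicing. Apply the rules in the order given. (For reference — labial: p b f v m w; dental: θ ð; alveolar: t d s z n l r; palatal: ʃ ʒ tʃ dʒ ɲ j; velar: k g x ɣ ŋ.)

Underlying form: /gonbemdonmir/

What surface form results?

[gombendommir]

Rule 1: /n/ before /b/ (labial) → [m]
Rule 1: /m/ before /d/ (alveolar) → [n]
Rule 1: /n/ before /m/ (labial) → [m]
After rule 1: gombendommir
Rule 2: no segment meets the rule's conditions; no change.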